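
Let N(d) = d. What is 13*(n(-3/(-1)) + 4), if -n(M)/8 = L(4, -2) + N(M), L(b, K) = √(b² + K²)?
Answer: -260 - 208*√5 ≈ -725.10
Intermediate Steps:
L(b, K) = √(K² + b²)
n(M) = -16*√5 - 8*M (n(M) = -8*(√((-2)² + 4²) + M) = -8*(√(4 + 16) + M) = -8*(√20 + M) = -8*(2*√5 + M) = -8*(M + 2*√5) = -16*√5 - 8*M)
13*(n(-3/(-1)) + 4) = 13*((-16*√5 - (-24)/(-1)) + 4) = 13*((-16*√5 - (-24)*(-1)) + 4) = 13*((-16*√5 - 8*3) + 4) = 13*((-16*√5 - 24) + 4) = 13*((-24 - 16*√5) + 4) = 13*(-20 - 16*√5) = -260 - 208*√5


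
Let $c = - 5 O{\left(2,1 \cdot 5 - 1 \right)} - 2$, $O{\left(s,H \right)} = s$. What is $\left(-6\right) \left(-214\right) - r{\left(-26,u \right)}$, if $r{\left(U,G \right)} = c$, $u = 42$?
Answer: $1296$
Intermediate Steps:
$c = -12$ ($c = \left(-5\right) 2 - 2 = -10 - 2 = -12$)
$r{\left(U,G \right)} = -12$
$\left(-6\right) \left(-214\right) - r{\left(-26,u \right)} = \left(-6\right) \left(-214\right) - -12 = 1284 + 12 = 1296$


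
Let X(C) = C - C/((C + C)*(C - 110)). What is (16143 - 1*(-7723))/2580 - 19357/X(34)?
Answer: -414870987/740890 ≈ -559.96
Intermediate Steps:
X(C) = C - 1/(2*(-110 + C)) (X(C) = C - C/((2*C)*(-110 + C)) = C - C/(2*C*(-110 + C)) = C - C*1/(2*C*(-110 + C)) = C - 1/(2*(-110 + C)))
(16143 - 1*(-7723))/2580 - 19357/X(34) = (16143 - 1*(-7723))/2580 - 19357*(-110 + 34)/(-1/2 + 34**2 - 110*34) = (16143 + 7723)*(1/2580) - 19357*(-76/(-1/2 + 1156 - 3740)) = 23866*(1/2580) - 19357/((-1/76*(-5169/2))) = 11933/1290 - 19357/5169/152 = 11933/1290 - 19357*152/5169 = 11933/1290 - 2942264/5169 = -414870987/740890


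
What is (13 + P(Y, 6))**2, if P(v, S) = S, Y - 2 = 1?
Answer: 361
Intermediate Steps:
Y = 3 (Y = 2 + 1 = 3)
(13 + P(Y, 6))**2 = (13 + 6)**2 = 19**2 = 361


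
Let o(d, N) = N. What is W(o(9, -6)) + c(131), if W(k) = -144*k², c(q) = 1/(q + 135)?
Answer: -1378943/266 ≈ -5184.0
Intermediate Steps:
c(q) = 1/(135 + q)
W(o(9, -6)) + c(131) = -144*(-6)² + 1/(135 + 131) = -144*36 + 1/266 = -5184 + 1/266 = -1378943/266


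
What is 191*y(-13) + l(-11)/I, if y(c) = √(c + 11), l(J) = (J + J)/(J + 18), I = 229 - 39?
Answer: -11/665 + 191*I*√2 ≈ -0.016541 + 270.11*I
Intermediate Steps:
I = 190
l(J) = 2*J/(18 + J) (l(J) = (2*J)/(18 + J) = 2*J/(18 + J))
y(c) = √(11 + c)
191*y(-13) + l(-11)/I = 191*√(11 - 13) + (2*(-11)/(18 - 11))/190 = 191*√(-2) + (2*(-11)/7)*(1/190) = 191*(I*√2) + (2*(-11)*(⅐))*(1/190) = 191*I*√2 - 22/7*1/190 = 191*I*√2 - 11/665 = -11/665 + 191*I*√2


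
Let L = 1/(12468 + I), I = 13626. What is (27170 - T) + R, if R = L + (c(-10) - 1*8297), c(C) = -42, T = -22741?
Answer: 1084779769/26094 ≈ 41572.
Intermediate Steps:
L = 1/26094 (L = 1/(12468 + 13626) = 1/26094 ≈ 3.8323e-5)
R = -217597865/26094 (R = 1/26094 + (-42 - 1*8297) = 1/26094 + (-42 - 8297) = 1/26094 - 8339 = -217597865/26094 ≈ -8339.0)
(27170 - T) + R = (27170 - 1*(-22741)) - 217597865/26094 = (27170 + 22741) - 217597865/26094 = 49911 - 217597865/26094 = 1084779769/26094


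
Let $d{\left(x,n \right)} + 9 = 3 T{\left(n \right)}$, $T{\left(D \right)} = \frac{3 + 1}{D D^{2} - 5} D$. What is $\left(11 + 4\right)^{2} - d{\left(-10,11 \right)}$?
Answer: $\frac{51692}{221} \approx 233.9$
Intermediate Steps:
$T{\left(D \right)} = \frac{4 D}{-5 + D^{3}}$ ($T{\left(D \right)} = \frac{4}{D^{3} - 5} D = \frac{4}{-5 + D^{3}} D = \frac{4 D}{-5 + D^{3}}$)
$d{\left(x,n \right)} = -9 + \frac{12 n}{-5 + n^{3}}$ ($d{\left(x,n \right)} = -9 + 3 \frac{4 n}{-5 + n^{3}} = -9 + \frac{12 n}{-5 + n^{3}}$)
$\left(11 + 4\right)^{2} - d{\left(-10,11 \right)} = \left(11 + 4\right)^{2} - \frac{3 \left(15 - 3 \cdot 11^{3} + 4 \cdot 11\right)}{-5 + 11^{3}} = 15^{2} - \frac{3 \left(15 - 3993 + 44\right)}{-5 + 1331} = 225 - \frac{3 \left(15 - 3993 + 44\right)}{1326} = 225 - 3 \cdot \frac{1}{1326} \left(-3934\right) = 225 - - \frac{1967}{221} = 225 + \frac{1967}{221} = \frac{51692}{221}$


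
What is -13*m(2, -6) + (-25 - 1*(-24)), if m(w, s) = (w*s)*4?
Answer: 623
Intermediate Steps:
m(w, s) = 4*s*w (m(w, s) = (s*w)*4 = 4*s*w)
-13*m(2, -6) + (-25 - 1*(-24)) = -52*(-6)*2 + (-25 - 1*(-24)) = -13*(-48) + (-25 + 24) = 624 - 1 = 623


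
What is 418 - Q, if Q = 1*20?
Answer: 398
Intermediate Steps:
Q = 20
418 - Q = 418 - 1*20 = 418 - 20 = 398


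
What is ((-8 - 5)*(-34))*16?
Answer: 7072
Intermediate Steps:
((-8 - 5)*(-34))*16 = -13*(-34)*16 = 442*16 = 7072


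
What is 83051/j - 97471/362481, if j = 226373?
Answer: 1148515264/11722273059 ≈ 0.097977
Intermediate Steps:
83051/j - 97471/362481 = 83051/226373 - 97471/362481 = 1148515264/11722273059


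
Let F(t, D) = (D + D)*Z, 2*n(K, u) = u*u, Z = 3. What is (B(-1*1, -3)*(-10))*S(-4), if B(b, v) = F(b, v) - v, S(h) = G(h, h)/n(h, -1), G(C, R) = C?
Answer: -1200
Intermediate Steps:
n(K, u) = u²/2 (n(K, u) = (u*u)/2 = u²/2)
F(t, D) = 6*D (F(t, D) = (D + D)*3 = (2*D)*3 = 6*D)
S(h) = 2*h (S(h) = h/(((½)*(-1)²)) = h/(((½)*1)) = h/(½) = h*2 = 2*h)
B(b, v) = 5*v (B(b, v) = 6*v - v = 5*v)
(B(-1*1, -3)*(-10))*S(-4) = ((5*(-3))*(-10))*(2*(-4)) = -15*(-10)*(-8) = 150*(-8) = -1200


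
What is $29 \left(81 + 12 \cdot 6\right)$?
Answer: $4437$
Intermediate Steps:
$29 \left(81 + 12 \cdot 6\right) = 29 \left(81 + 72\right) = 29 \cdot 153 = 4437$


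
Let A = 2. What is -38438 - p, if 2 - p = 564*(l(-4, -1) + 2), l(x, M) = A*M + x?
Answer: -40696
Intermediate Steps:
l(x, M) = x + 2*M (l(x, M) = 2*M + x = x + 2*M)
p = 2258 (p = 2 - 564*((-4 + 2*(-1)) + 2) = 2 - 564*((-4 - 2) + 2) = 2 - 564*(-6 + 2) = 2 - 564*(-4) = 2 - 1*(-2256) = 2 + 2256 = 2258)
-38438 - p = -38438 - 1*2258 = -38438 - 2258 = -40696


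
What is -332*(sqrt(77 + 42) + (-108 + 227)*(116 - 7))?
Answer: -4306372 - 332*sqrt(119) ≈ -4.3100e+6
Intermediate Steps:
-332*(sqrt(77 + 42) + (-108 + 227)*(116 - 7)) = -332*(sqrt(119) + 119*109) = -332*(sqrt(119) + 12971) = -332*(12971 + sqrt(119)) = -4306372 - 332*sqrt(119)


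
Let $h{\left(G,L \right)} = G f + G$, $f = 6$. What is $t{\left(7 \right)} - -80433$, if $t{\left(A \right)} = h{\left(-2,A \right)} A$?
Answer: $80335$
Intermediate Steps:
$h{\left(G,L \right)} = 7 G$ ($h{\left(G,L \right)} = G 6 + G = 6 G + G = 7 G$)
$t{\left(A \right)} = - 14 A$ ($t{\left(A \right)} = 7 \left(-2\right) A = - 14 A$)
$t{\left(7 \right)} - -80433 = \left(-14\right) 7 - -80433 = -98 + 80433 = 80335$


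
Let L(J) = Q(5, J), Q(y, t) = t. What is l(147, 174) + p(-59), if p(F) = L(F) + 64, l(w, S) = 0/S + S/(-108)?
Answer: 61/18 ≈ 3.3889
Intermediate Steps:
L(J) = J
l(w, S) = -S/108 (l(w, S) = 0 + S*(-1/108) = 0 - S/108 = -S/108)
p(F) = 64 + F (p(F) = F + 64 = 64 + F)
l(147, 174) + p(-59) = -1/108*174 + (64 - 59) = -29/18 + 5 = 61/18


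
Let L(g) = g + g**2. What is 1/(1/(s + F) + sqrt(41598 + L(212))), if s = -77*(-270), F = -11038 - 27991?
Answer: 18239/28859682891233 + 332661121*sqrt(86754)/28859682891233 ≈ 0.0033951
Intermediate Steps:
F = -39029
s = 20790
1/(1/(s + F) + sqrt(41598 + L(212))) = 1/(1/(20790 - 39029) + sqrt(41598 + 212*(1 + 212))) = 1/(1/(-18239) + sqrt(41598 + 212*213)) = 1/(-1/18239 + sqrt(41598 + 45156)) = 1/(-1/18239 + sqrt(86754))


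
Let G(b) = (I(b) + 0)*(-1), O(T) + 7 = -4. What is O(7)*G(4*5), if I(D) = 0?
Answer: 0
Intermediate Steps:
O(T) = -11 (O(T) = -7 - 4 = -11)
G(b) = 0 (G(b) = (0 + 0)*(-1) = 0*(-1) = 0)
O(7)*G(4*5) = -11*0 = 0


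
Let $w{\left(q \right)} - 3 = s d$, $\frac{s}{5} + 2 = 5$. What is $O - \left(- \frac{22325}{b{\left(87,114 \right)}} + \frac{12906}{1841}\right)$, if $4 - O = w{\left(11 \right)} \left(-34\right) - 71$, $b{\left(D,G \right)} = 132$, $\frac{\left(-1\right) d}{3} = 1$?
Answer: $- \frac{289398503}{243012} \approx -1190.9$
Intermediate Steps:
$d = -3$ ($d = \left(-3\right) 1 = -3$)
$s = 15$ ($s = -10 + 5 \cdot 5 = -10 + 25 = 15$)
$w{\left(q \right)} = -42$ ($w{\left(q \right)} = 3 + 15 \left(-3\right) = 3 - 45 = -42$)
$O = -1353$ ($O = 4 - \left(\left(-42\right) \left(-34\right) - 71\right) = 4 - \left(1428 - 71\right) = 4 - 1357 = -1353$)
$O - \left(- \frac{22325}{b{\left(87,114 \right)}} + \frac{12906}{1841}\right) = -1353 - \left(- \frac{22325}{132} + \frac{12906}{1841}\right) = -1353 - - \frac{39396733}{243012} = -1353 + \frac{39396733}{243012} = - \frac{289398503}{243012}$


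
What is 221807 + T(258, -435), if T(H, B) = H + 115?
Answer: 222180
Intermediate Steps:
T(H, B) = 115 + H
221807 + T(258, -435) = 221807 + (115 + 258) = 221807 + 373 = 222180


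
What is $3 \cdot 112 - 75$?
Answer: $261$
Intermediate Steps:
$3 \cdot 112 - 75 = 336 + \left(-72 + \left(-30 + 27\right)\right) = 336 - 75 = 261$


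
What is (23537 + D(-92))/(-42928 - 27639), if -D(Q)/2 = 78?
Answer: -23381/70567 ≈ -0.33133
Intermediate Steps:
D(Q) = -156 (D(Q) = -2*78 = -156)
(23537 + D(-92))/(-42928 - 27639) = (23537 - 156)/(-42928 - 27639) = 23381/(-70567) = 23381*(-1/70567) = -23381/70567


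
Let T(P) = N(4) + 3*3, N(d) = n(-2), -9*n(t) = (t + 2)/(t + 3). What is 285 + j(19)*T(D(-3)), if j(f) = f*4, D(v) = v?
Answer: 969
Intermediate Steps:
n(t) = -(2 + t)/(9*(3 + t)) (n(t) = -(t + 2)/(9*(t + 3)) = -(2 + t)/(9*(3 + t)))
N(d) = 0 (N(d) = (-2 - 1*(-2))/(9*(3 - 2)) = (1/9)*(-2 + 2)/1 = (1/9)*1*0 = 0)
T(P) = 9 (T(P) = 0 + 3*3 = 0 + 9 = 9)
j(f) = 4*f
285 + j(19)*T(D(-3)) = 285 + (4*19)*9 = 285 + 76*9 = 285 + 684 = 969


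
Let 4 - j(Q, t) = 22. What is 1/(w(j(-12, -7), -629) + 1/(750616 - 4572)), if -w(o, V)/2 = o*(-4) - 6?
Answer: -746044/98477807 ≈ -0.0075758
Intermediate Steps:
j(Q, t) = -18 (j(Q, t) = 4 - 1*22 = 4 - 22 = -18)
w(o, V) = 12 + 8*o (w(o, V) = -2*(o*(-4) - 6) = -2*(-4*o - 6) = -2*(-6 - 4*o) = 12 + 8*o)
1/(w(j(-12, -7), -629) + 1/(750616 - 4572)) = 1/((12 + 8*(-18)) + 1/(750616 - 4572)) = 1/((12 - 144) + 1/746044) = 1/(-132 + 1/746044) = 1/(-98477807/746044) = -746044/98477807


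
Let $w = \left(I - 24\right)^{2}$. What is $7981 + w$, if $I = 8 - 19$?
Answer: $9206$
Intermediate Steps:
$I = -11$ ($I = 8 - 19 = -11$)
$w = 1225$ ($w = \left(-11 - 24\right)^{2} = \left(-35\right)^{2} = 1225$)
$7981 + w = 7981 + 1225 = 9206$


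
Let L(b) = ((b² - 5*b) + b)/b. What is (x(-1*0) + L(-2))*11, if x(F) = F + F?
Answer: -66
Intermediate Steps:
x(F) = 2*F
L(b) = (b² - 4*b)/b
(x(-1*0) + L(-2))*11 = (2*(-1*0) + (-4 - 2))*11 = (2*0 - 6)*11 = (0 - 6)*11 = -6*11 = -66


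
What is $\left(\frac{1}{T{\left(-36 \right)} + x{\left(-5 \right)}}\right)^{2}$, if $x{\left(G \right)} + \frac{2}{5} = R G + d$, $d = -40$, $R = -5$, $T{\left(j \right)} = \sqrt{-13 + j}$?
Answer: $\frac{600}{261121} + \frac{1375 i}{522242} \approx 0.0022978 + 0.0026329 i$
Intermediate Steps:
$x{\left(G \right)} = - \frac{202}{5} - 5 G$ ($x{\left(G \right)} = - \frac{2}{5} - \left(40 + 5 G\right) = - \frac{202}{5} - 5 G$)
$\left(\frac{1}{T{\left(-36 \right)} + x{\left(-5 \right)}}\right)^{2} = \left(\frac{1}{\sqrt{-13 - 36} - \frac{77}{5}}\right)^{2} = \left(\frac{1}{\sqrt{-49} + \left(- \frac{202}{5} + 25\right)}\right)^{2} = \left(\frac{1}{7 i - \frac{77}{5}}\right)^{2} = \left(\frac{1}{- \frac{77}{5} + 7 i}\right)^{2} = \left(\frac{25 \left(- \frac{77}{5} - 7 i\right)}{7154}\right)^{2} = \frac{625 \left(- \frac{77}{5} - 7 i\right)^{2}}{51179716}$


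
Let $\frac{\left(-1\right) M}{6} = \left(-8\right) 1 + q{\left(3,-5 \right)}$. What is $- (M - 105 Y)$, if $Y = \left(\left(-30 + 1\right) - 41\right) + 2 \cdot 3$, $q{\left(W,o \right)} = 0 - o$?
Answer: $-6738$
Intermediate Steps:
$q{\left(W,o \right)} = - o$
$M = 18$ ($M = - 6 \left(\left(-8\right) 1 - -5\right) = - 6 \left(-8 + 5\right) = \left(-6\right) \left(-3\right) = 18$)
$Y = -64$ ($Y = \left(-29 - 41\right) + 6 = -70 + 6 = -64$)
$- (M - 105 Y) = - (18 - -6720) = - (18 + 6720) = \left(-1\right) 6738 = -6738$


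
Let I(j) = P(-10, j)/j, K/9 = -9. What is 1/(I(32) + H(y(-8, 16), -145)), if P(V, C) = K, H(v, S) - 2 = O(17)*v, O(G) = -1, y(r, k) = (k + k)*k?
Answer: -32/16401 ≈ -0.0019511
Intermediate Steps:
y(r, k) = 2*k² (y(r, k) = (2*k)*k = 2*k²)
K = -81 (K = 9*(-9) = -81)
H(v, S) = 2 - v
P(V, C) = -81
I(j) = -81/j
1/(I(32) + H(y(-8, 16), -145)) = 1/(-81/32 + (2 - 2*16²)) = 1/(-81*1/32 + (2 - 2*256)) = 1/(-81/32 + (2 - 1*512)) = 1/(-81/32 + (2 - 512)) = 1/(-81/32 - 510) = 1/(-16401/32) = -32/16401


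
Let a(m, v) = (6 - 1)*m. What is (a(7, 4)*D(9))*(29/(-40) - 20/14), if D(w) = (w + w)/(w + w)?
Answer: -603/8 ≈ -75.375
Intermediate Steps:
D(w) = 1 (D(w) = (2*w)/((2*w)) = (2*w)*(1/(2*w)) = 1)
a(m, v) = 5*m
(a(7, 4)*D(9))*(29/(-40) - 20/14) = ((5*7)*1)*(29/(-40) - 20/14) = (35*1)*(29*(-1/40) - 20*1/14) = 35*(-29/40 - 10/7) = 35*(-603/280) = -603/8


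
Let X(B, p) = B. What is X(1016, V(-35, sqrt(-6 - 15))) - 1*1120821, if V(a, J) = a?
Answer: -1119805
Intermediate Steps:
X(1016, V(-35, sqrt(-6 - 15))) - 1*1120821 = 1016 - 1*1120821 = 1016 - 1120821 = -1119805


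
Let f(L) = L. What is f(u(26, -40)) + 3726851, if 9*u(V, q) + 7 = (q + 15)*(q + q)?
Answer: 33543652/9 ≈ 3.7271e+6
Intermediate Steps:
u(V, q) = -7/9 + 2*q*(15 + q)/9 (u(V, q) = -7/9 + ((q + 15)*(q + q))/9 = -7/9 + ((15 + q)*(2*q))/9 = -7/9 + (2*q*(15 + q))/9 = -7/9 + 2*q*(15 + q)/9)
f(u(26, -40)) + 3726851 = (-7/9 + (2/9)*(-40)² + (10/3)*(-40)) + 3726851 = (-7/9 + (2/9)*1600 - 400/3) + 3726851 = (-7/9 + 3200/9 - 400/3) + 3726851 = 1993/9 + 3726851 = 33543652/9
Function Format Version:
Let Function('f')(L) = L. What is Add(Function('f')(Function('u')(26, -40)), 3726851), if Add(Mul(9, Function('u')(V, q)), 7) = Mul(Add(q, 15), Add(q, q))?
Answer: Rational(33543652, 9) ≈ 3.7271e+6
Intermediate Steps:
Function('u')(V, q) = Add(Rational(-7, 9), Mul(Rational(2, 9), q, Add(15, q))) (Function('u')(V, q) = Add(Rational(-7, 9), Mul(Rational(1, 9), Mul(Add(q, 15), Add(q, q)))) = Add(Rational(-7, 9), Mul(Rational(1, 9), Mul(Add(15, q), Mul(2, q)))) = Add(Rational(-7, 9), Mul(Rational(1, 9), Mul(2, q, Add(15, q)))) = Add(Rational(-7, 9), Mul(Rational(2, 9), q, Add(15, q))))
Add(Function('f')(Function('u')(26, -40)), 3726851) = Add(Add(Rational(-7, 9), Mul(Rational(2, 9), Pow(-40, 2)), Mul(Rational(10, 3), -40)), 3726851) = Add(Add(Rational(-7, 9), Mul(Rational(2, 9), 1600), Rational(-400, 3)), 3726851) = Add(Add(Rational(-7, 9), Rational(3200, 9), Rational(-400, 3)), 3726851) = Add(Rational(1993, 9), 3726851) = Rational(33543652, 9)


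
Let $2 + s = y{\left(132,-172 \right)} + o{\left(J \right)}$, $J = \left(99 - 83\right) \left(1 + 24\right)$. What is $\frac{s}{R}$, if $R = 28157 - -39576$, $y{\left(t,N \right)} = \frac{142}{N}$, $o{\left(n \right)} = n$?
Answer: $\frac{34157}{5825038} \approx 0.0058638$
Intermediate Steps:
$J = 400$ ($J = 16 \cdot 25 = 400$)
$s = \frac{34157}{86}$ ($s = -2 + \left(\frac{142}{-172} + 400\right) = -2 + \left(142 \left(- \frac{1}{172}\right) + 400\right) = -2 + \left(- \frac{71}{86} + 400\right) = -2 + \frac{34329}{86} = \frac{34157}{86} \approx 397.17$)
$R = 67733$ ($R = 28157 + 39576 = 67733$)
$\frac{s}{R} = \frac{34157}{86 \cdot 67733} = \frac{34157}{86} \cdot \frac{1}{67733} = \frac{34157}{5825038}$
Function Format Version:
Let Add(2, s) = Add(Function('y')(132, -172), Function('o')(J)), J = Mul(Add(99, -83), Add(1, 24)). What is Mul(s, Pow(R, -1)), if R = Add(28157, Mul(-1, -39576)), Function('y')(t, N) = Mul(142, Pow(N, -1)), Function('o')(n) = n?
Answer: Rational(34157, 5825038) ≈ 0.0058638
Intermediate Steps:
J = 400 (J = Mul(16, 25) = 400)
s = Rational(34157, 86) (s = Add(-2, Add(Mul(142, Pow(-172, -1)), 400)) = Add(-2, Add(Mul(142, Rational(-1, 172)), 400)) = Add(-2, Add(Rational(-71, 86), 400)) = Add(-2, Rational(34329, 86)) = Rational(34157, 86) ≈ 397.17)
R = 67733 (R = Add(28157, 39576) = 67733)
Mul(s, Pow(R, -1)) = Mul(Rational(34157, 86), Pow(67733, -1)) = Mul(Rational(34157, 86), Rational(1, 67733)) = Rational(34157, 5825038)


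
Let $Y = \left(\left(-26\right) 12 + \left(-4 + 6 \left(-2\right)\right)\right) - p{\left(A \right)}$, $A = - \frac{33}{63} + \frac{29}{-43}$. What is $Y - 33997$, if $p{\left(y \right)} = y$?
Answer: $- \frac{30994393}{903} \approx -34324.0$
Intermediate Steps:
$A = - \frac{1082}{903}$ ($A = \left(-33\right) \frac{1}{63} + 29 \left(- \frac{1}{43}\right) = - \frac{11}{21} - \frac{29}{43} = - \frac{1082}{903} \approx -1.1982$)
$Y = - \frac{295102}{903}$ ($Y = \left(\left(-26\right) 12 + \left(-4 + 6 \left(-2\right)\right)\right) - - \frac{1082}{903} = \left(-312 - 16\right) + \frac{1082}{903} = -328 + \frac{1082}{903} = - \frac{295102}{903} \approx -326.8$)
$Y - 33997 = - \frac{295102}{903} - 33997 = - \frac{30994393}{903}$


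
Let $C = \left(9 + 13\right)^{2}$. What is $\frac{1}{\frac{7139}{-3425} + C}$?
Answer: $\frac{3425}{1650561} \approx 0.0020751$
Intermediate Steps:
$C = 484$ ($C = 22^{2} = 484$)
$\frac{1}{\frac{7139}{-3425} + C} = \frac{1}{\frac{7139}{-3425} + 484} = \frac{1}{7139 \left(- \frac{1}{3425}\right) + 484} = \frac{1}{- \frac{7139}{3425} + 484} = \frac{1}{\frac{1650561}{3425}} = \frac{3425}{1650561}$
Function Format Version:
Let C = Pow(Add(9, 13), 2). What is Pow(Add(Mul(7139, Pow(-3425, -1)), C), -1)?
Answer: Rational(3425, 1650561) ≈ 0.0020751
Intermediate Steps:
C = 484 (C = Pow(22, 2) = 484)
Pow(Add(Mul(7139, Pow(-3425, -1)), C), -1) = Pow(Add(Mul(7139, Pow(-3425, -1)), 484), -1) = Pow(Add(Mul(7139, Rational(-1, 3425)), 484), -1) = Pow(Add(Rational(-7139, 3425), 484), -1) = Pow(Rational(1650561, 3425), -1) = Rational(3425, 1650561)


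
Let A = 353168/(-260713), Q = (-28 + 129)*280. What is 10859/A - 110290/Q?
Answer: -2002549076637/249689776 ≈ -8020.1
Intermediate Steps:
Q = 28280 (Q = 101*280 = 28280)
A = -353168/260713 (A = 353168*(-1/260713) = -353168/260713 ≈ -1.3546)
10859/A - 110290/Q = 10859/(-353168/260713) - 110290/28280 = 10859*(-260713/353168) - 110290*1/28280 = -2831082467/353168 - 11029/2828 = -2002549076637/249689776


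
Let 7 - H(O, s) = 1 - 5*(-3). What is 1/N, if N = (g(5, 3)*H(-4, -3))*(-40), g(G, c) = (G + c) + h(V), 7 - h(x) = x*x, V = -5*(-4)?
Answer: -1/138600 ≈ -7.2150e-6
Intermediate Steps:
V = 20
h(x) = 7 - x² (h(x) = 7 - x*x = 7 - x²)
g(G, c) = -393 + G + c (g(G, c) = (G + c) + (7 - 1*20²) = (G + c) + (7 - 1*400) = (G + c) + (7 - 400) = (G + c) - 393 = -393 + G + c)
H(O, s) = -9 (H(O, s) = 7 - (1 - 5*(-3)) = 7 - (1 + 15) = 7 - 1*16 = 7 - 16 = -9)
N = -138600 (N = ((-393 + 5 + 3)*(-9))*(-40) = -385*(-9)*(-40) = 3465*(-40) = -138600)
1/N = 1/(-138600) = -1/138600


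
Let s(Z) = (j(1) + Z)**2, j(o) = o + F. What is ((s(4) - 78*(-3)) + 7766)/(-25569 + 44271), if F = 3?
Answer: 448/1039 ≈ 0.43118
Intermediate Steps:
j(o) = 3 + o (j(o) = o + 3 = 3 + o)
s(Z) = (4 + Z)**2 (s(Z) = ((3 + 1) + Z)**2 = (4 + Z)**2)
((s(4) - 78*(-3)) + 7766)/(-25569 + 44271) = (((4 + 4)**2 - 78*(-3)) + 7766)/(-25569 + 44271) = ((8**2 + 234) + 7766)/18702 = ((64 + 234) + 7766)*(1/18702) = (298 + 7766)*(1/18702) = 8064*(1/18702) = 448/1039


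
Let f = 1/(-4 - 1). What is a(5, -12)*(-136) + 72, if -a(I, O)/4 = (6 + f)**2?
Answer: 459304/25 ≈ 18372.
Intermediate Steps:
f = -1/5 (f = 1/(-5) = -1/5 ≈ -0.20000)
a(I, O) = -3364/25 (a(I, O) = -4*(6 - 1/5)**2 = -4*(29/5)**2 = -4*841/25 = -3364/25)
a(5, -12)*(-136) + 72 = -3364/25*(-136) + 72 = 457504/25 + 72 = 459304/25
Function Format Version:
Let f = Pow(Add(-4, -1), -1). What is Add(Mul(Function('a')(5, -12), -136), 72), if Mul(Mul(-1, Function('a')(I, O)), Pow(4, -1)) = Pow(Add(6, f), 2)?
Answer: Rational(459304, 25) ≈ 18372.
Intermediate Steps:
f = Rational(-1, 5) (f = Pow(-5, -1) = Rational(-1, 5) ≈ -0.20000)
Function('a')(I, O) = Rational(-3364, 25) (Function('a')(I, O) = Mul(-4, Pow(Add(6, Rational(-1, 5)), 2)) = Mul(-4, Pow(Rational(29, 5), 2)) = Mul(-4, Rational(841, 25)) = Rational(-3364, 25))
Add(Mul(Function('a')(5, -12), -136), 72) = Add(Mul(Rational(-3364, 25), -136), 72) = Add(Rational(457504, 25), 72) = Rational(459304, 25)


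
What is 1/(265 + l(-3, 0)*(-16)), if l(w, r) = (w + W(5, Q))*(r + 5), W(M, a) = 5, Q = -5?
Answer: 1/105 ≈ 0.0095238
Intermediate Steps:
l(w, r) = (5 + r)*(5 + w) (l(w, r) = (w + 5)*(r + 5) = (5 + w)*(5 + r) = (5 + r)*(5 + w))
1/(265 + l(-3, 0)*(-16)) = 1/(265 + (25 + 5*0 + 5*(-3) + 0*(-3))*(-16)) = 1/(265 + (25 + 0 - 15 + 0)*(-16)) = 1/(265 + 10*(-16)) = 1/(265 - 160) = 1/105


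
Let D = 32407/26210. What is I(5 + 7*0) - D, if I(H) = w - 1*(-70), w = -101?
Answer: -844917/26210 ≈ -32.236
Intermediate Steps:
D = 32407/26210 (D = 32407*(1/26210) = 32407/26210 ≈ 1.2364)
I(H) = -31 (I(H) = -101 - 1*(-70) = -101 + 70 = -31)
I(5 + 7*0) - D = -31 - 1*32407/26210 = -31 - 32407/26210 = -844917/26210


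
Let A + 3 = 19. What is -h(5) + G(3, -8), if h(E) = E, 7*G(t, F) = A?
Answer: -19/7 ≈ -2.7143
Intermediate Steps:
A = 16 (A = -3 + 19 = 16)
G(t, F) = 16/7 (G(t, F) = (1/7)*16 = 16/7)
-h(5) + G(3, -8) = -1*5 + 16/7 = -5 + 16/7 = -19/7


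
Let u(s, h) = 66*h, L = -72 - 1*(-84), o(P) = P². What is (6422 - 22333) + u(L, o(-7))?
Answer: -12677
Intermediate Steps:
L = 12 (L = -72 + 84 = 12)
(6422 - 22333) + u(L, o(-7)) = (6422 - 22333) + 66*(-7)² = -15911 + 66*49 = -15911 + 3234 = -12677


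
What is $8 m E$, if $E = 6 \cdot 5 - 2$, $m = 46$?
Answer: $10304$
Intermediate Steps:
$E = 28$ ($E = 30 - 2 = 28$)
$8 m E = 8 \cdot 46 \cdot 28 = 368 \cdot 28 = 10304$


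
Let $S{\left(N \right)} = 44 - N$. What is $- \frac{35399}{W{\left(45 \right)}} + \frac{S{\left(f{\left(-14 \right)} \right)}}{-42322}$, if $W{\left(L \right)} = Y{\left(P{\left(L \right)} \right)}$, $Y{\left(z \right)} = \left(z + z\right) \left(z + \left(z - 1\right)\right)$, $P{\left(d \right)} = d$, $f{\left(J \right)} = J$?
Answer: $- \frac{749310529}{169499610} \approx -4.4207$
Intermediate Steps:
$Y{\left(z \right)} = 2 z \left(-1 + 2 z\right)$ ($Y{\left(z \right)} = 2 z \left(z + \left(-1 + z\right)\right) = 2 z \left(-1 + 2 z\right)$)
$W{\left(L \right)} = 2 L \left(-1 + 2 L\right)$
$- \frac{35399}{W{\left(45 \right)}} + \frac{S{\left(f{\left(-14 \right)} \right)}}{-42322} = - \frac{35399}{2 \cdot 45 \left(-1 + 2 \cdot 45\right)} + \frac{44 - -14}{-42322} = - \frac{35399}{2 \cdot 45 \left(-1 + 90\right)} + \left(44 + 14\right) \left(- \frac{1}{42322}\right) = - \frac{35399}{2 \cdot 45 \cdot 89} + 58 \left(- \frac{1}{42322}\right) = - \frac{35399}{8010} - \frac{29}{21161} = - \frac{749310529}{169499610}$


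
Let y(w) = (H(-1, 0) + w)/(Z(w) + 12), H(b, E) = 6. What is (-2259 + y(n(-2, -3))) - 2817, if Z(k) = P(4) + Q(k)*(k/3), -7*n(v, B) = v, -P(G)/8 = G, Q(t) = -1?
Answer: -1071102/211 ≈ -5076.3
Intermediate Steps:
P(G) = -8*G
n(v, B) = -v/7
Z(k) = -32 - k/3 (Z(k) = -8*4 - k/3 = -32 - k/3)
y(w) = (6 + w)/(-20 - w/3) (y(w) = (6 + w)/((-32 - w/3) + 12) = (6 + w)/(-20 - w/3))
(-2259 + y(n(-2, -3))) - 2817 = (-2259 + 3*(6 - ⅐*(-2))/(-60 - (-1)*(-2)/7)) - 2817 = (-2259 + 3*(6 + 2/7)/(-60 - 1*2/7)) - 2817 = (-2259 + 3*(44/7)/(-60 - 2/7)) - 2817 = (-2259 + 3*(44/7)/(-422/7)) - 2817 = (-2259 + 3*(-7/422)*(44/7)) - 2817 = (-2259 - 66/211) - 2817 = -476715/211 - 2817 = -1071102/211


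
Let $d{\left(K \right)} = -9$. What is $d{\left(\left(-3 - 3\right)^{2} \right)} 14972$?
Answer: $-134748$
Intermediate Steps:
$d{\left(\left(-3 - 3\right)^{2} \right)} 14972 = \left(-9\right) 14972 = -134748$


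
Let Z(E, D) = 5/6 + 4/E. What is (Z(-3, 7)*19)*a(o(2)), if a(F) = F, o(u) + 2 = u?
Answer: 0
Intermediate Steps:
o(u) = -2 + u
Z(E, D) = ⅚ + 4/E (Z(E, D) = 5*(⅙) + 4/E = ⅚ + 4/E)
(Z(-3, 7)*19)*a(o(2)) = ((⅚ + 4/(-3))*19)*(-2 + 2) = ((⅚ + 4*(-⅓))*19)*0 = ((⅚ - 4/3)*19)*0 = -½*19*0 = -19/2*0 = 0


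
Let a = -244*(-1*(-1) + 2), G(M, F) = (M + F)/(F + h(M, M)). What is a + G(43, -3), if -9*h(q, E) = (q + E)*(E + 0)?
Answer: -545412/745 ≈ -732.10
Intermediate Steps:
h(q, E) = -E*(E + q)/9 (h(q, E) = -(q + E)*(E + 0)/9 = -(E + q)*E/9 = -E*(E + q)/9)
G(M, F) = (F + M)/(F - 2*M²/9) (G(M, F) = (M + F)/(F - M*(M + M)/9) = (F + M)/(F - M*2*M/9) = (F + M)/(F - 2*M²/9))
a = -732 (a = -244*(1 + 2) = -244*3 = -732)
a + G(43, -3) = -732 + 9*(-3 + 43)/(-2*43² + 9*(-3)) = -732 + 9*40/(-2*1849 - 27) = -732 + 9*40/(-3698 - 27) = -732 + 9*40/(-3725) = -732 + 9*(-1/3725)*40 = -732 - 72/745 = -545412/745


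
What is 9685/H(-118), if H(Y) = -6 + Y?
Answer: -9685/124 ≈ -78.105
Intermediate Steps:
9685/H(-118) = 9685/(-6 - 118) = 9685/(-124) = 9685*(-1/124) = -9685/124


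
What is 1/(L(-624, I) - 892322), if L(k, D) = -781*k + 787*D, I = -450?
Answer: -1/759128 ≈ -1.3173e-6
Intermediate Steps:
1/(L(-624, I) - 892322) = 1/((-781*(-624) + 787*(-450)) - 892322) = 1/((487344 - 354150) - 892322) = 1/(133194 - 892322) = 1/(-759128) = -1/759128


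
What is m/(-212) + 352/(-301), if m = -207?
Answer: -12317/63812 ≈ -0.19302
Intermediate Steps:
m/(-212) + 352/(-301) = -207/(-212) + 352/(-301) = -207*(-1/212) + 352*(-1/301) = 207/212 - 352/301 = -12317/63812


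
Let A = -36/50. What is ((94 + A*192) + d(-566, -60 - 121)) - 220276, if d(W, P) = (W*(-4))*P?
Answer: -15752606/25 ≈ -6.3010e+5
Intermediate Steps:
A = -18/25 (A = -36*1/50 = -18/25 ≈ -0.72000)
d(W, P) = -4*P*W (d(W, P) = (-4*W)*P = -4*P*W)
((94 + A*192) + d(-566, -60 - 121)) - 220276 = ((94 - 18/25*192) - 4*(-60 - 121)*(-566)) - 220276 = ((94 - 3456/25) - 4*(-181)*(-566)) - 220276 = (-1106/25 - 409784) - 220276 = -10245706/25 - 220276 = -15752606/25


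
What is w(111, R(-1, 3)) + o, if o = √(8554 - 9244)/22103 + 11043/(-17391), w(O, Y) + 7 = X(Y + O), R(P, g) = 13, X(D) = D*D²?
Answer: 11052655068/5797 + I*√690/22103 ≈ 1.9066e+6 + 0.0011884*I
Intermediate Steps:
X(D) = D³
w(O, Y) = -7 + (O + Y)³ (w(O, Y) = -7 + (Y + O)³ = -7 + (O + Y)³)
o = -3681/5797 + I*√690/22103 (o = √(-690)*(1/22103) + 11043*(-1/17391) = (I*√690)*(1/22103) - 3681/5797 = I*√690/22103 - 3681/5797 = -3681/5797 + I*√690/22103 ≈ -0.63498 + 0.0011884*I)
w(111, R(-1, 3)) + o = (-7 + (111 + 13)³) + (-3681/5797 + I*√690/22103) = (-7 + 124³) + (-3681/5797 + I*√690/22103) = (-7 + 1906624) + (-3681/5797 + I*√690/22103) = 1906617 + (-3681/5797 + I*√690/22103) = 11052655068/5797 + I*√690/22103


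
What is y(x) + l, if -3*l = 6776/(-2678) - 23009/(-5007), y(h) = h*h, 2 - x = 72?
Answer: 98540437765/20113119 ≈ 4899.3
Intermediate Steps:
x = -70 (x = 2 - 1*72 = 2 - 72 = -70)
y(h) = h²
l = -13845335/20113119 (l = -(6776/(-2678) - 23009/(-5007))/3 = -(6776*(-1/2678) - 23009*(-1/5007))/3 = -(-3388/1339 + 23009/5007)/3 = -⅓*13845335/6704373 = -13845335/20113119 ≈ -0.68837)
y(x) + l = (-70)² - 13845335/20113119 = 4900 - 13845335/20113119 = 98540437765/20113119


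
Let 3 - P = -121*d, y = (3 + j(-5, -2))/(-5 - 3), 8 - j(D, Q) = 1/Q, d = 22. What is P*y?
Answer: -61295/16 ≈ -3830.9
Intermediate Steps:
j(D, Q) = 8 - 1/Q
y = -23/16 (y = (3 + (8 - 1/(-2)))/(-5 - 3) = (3 + (8 - 1*(-1/2)))/(-8) = (3 + (8 + 1/2))*(-1/8) = (3 + 17/2)*(-1/8) = (23/2)*(-1/8) = -23/16 ≈ -1.4375)
P = 2665 (P = 3 - (-121)*22 = 3 - 1*(-2662) = 3 + 2662 = 2665)
P*y = 2665*(-23/16) = -61295/16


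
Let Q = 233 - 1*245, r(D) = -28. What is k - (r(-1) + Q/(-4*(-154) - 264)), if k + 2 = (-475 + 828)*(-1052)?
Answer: -32677037/88 ≈ -3.7133e+5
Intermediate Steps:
Q = -12 (Q = 233 - 245 = -12)
k = -371358 (k = -2 + (-475 + 828)*(-1052) = -2 + 353*(-1052) = -2 - 371356 = -371358)
k - (r(-1) + Q/(-4*(-154) - 264)) = -371358 - (-28 - 12/(-4*(-154) - 264)) = -371358 - (-28 - 12/(616 - 264)) = -371358 - (-28 - 12/352) = -371358 - (-28 - 12*1/352) = -371358 - (-28 - 3/88) = -371358 - 1*(-2467/88) = -371358 + 2467/88 = -32677037/88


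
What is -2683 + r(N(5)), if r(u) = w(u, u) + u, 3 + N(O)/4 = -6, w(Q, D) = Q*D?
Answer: -1423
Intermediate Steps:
w(Q, D) = D*Q
N(O) = -36 (N(O) = -12 + 4*(-6) = -12 - 24 = -36)
r(u) = u + u**2 (r(u) = u*u + u = u**2 + u = u + u**2)
-2683 + r(N(5)) = -2683 - 36*(1 - 36) = -2683 - 36*(-35) = -2683 + 1260 = -1423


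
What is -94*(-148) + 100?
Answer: 14012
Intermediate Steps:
-94*(-148) + 100 = 13912 + 100 = 14012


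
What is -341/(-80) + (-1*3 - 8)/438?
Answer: 74239/17520 ≈ 4.2374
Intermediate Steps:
-341/(-80) + (-1*3 - 8)/438 = -341*(-1/80) + (-3 - 8)*(1/438) = 341/80 - 11*1/438 = 341/80 - 11/438 = 74239/17520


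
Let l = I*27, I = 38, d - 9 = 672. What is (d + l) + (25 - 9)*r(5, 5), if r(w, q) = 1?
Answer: 1723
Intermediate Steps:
d = 681 (d = 9 + 672 = 681)
l = 1026 (l = 38*27 = 1026)
(d + l) + (25 - 9)*r(5, 5) = (681 + 1026) + (25 - 9)*1 = 1707 + 16*1 = 1707 + 16 = 1723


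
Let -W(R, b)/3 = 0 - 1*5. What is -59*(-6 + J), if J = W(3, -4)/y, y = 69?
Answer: 7847/23 ≈ 341.17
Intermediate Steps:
W(R, b) = 15 (W(R, b) = -3*(0 - 1*5) = -3*(0 - 5) = -3*(-5) = 15)
J = 5/23 (J = 15/69 = 15*(1/69) = 5/23 ≈ 0.21739)
-59*(-6 + J) = -59*(-6 + 5/23) = -59*(-133/23) = 7847/23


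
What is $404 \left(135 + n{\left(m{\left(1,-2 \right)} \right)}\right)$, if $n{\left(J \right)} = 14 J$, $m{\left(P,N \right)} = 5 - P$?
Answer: $77164$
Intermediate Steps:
$404 \left(135 + n{\left(m{\left(1,-2 \right)} \right)}\right) = 404 \left(135 + 14 \left(5 - 1\right)\right) = 404 \left(135 + 14 \cdot 4\right) = 404 \left(135 + 56\right) = 404 \cdot 191 = 77164$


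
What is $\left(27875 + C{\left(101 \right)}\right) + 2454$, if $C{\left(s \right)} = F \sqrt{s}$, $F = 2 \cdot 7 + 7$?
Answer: $30329 + 21 \sqrt{101} \approx 30540.0$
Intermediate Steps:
$F = 21$ ($F = 14 + 7 = 21$)
$C{\left(s \right)} = 21 \sqrt{s}$
$\left(27875 + C{\left(101 \right)}\right) + 2454 = \left(27875 + 21 \sqrt{101}\right) + 2454 = 30329 + 21 \sqrt{101}$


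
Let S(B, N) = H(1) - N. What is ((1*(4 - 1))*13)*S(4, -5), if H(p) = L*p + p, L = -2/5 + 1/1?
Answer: 1287/5 ≈ 257.40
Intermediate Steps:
L = ⅗ (L = -2*⅕ + 1*1 = -⅖ + 1 = ⅗ ≈ 0.60000)
H(p) = 8*p/5 (H(p) = 3*p/5 + p = 8*p/5)
S(B, N) = 8/5 - N (S(B, N) = (8/5)*1 - N = 8/5 - N)
((1*(4 - 1))*13)*S(4, -5) = ((1*(4 - 1))*13)*(8/5 - 1*(-5)) = ((1*3)*13)*(8/5 + 5) = (3*13)*(33/5) = 39*(33/5) = 1287/5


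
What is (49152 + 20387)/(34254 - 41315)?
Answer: -69539/7061 ≈ -9.8483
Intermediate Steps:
(49152 + 20387)/(34254 - 41315) = 69539/(-7061) = 69539*(-1/7061) = -69539/7061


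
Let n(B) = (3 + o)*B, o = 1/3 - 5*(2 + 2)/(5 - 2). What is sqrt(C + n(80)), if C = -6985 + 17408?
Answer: sqrt(91407)/3 ≈ 100.78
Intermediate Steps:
o = -19/3 (o = 1*(1/3) - 5/(3/4) = 1/3 - 5/(3*(1/4)) = 1/3 - 5/3/4 = 1/3 - 5*4/3 = 1/3 - 20/3 = -19/3 ≈ -6.3333)
C = 10423
n(B) = -10*B/3 (n(B) = (3 - 19/3)*B = -10*B/3)
sqrt(C + n(80)) = sqrt(10423 - 10/3*80) = sqrt(10423 - 800/3) = sqrt(30469/3) = sqrt(91407)/3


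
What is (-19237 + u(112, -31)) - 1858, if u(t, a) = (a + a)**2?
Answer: -17251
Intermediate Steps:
u(t, a) = 4*a**2 (u(t, a) = (2*a)**2 = 4*a**2)
(-19237 + u(112, -31)) - 1858 = (-19237 + 4*(-31)**2) - 1858 = (-19237 + 4*961) - 1858 = (-19237 + 3844) - 1858 = -15393 - 1858 = -17251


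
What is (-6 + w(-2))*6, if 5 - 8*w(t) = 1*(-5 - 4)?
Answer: -51/2 ≈ -25.500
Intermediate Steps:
w(t) = 7/4 (w(t) = 5/8 - (-5 - 4)/8 = 5/8 - (-9)/8 = 5/8 - ⅛*(-9) = 5/8 + 9/8 = 7/4)
(-6 + w(-2))*6 = (-6 + 7/4)*6 = -17/4*6 = -51/2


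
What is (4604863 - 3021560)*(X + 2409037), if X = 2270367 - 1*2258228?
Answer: 3833455224328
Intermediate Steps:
X = 12139 (X = 2270367 - 2258228 = 12139)
(4604863 - 3021560)*(X + 2409037) = (4604863 - 3021560)*(12139 + 2409037) = 1583303*2421176 = 3833455224328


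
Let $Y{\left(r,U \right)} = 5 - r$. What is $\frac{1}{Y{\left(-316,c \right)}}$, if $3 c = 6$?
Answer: $\frac{1}{321} \approx 0.0031153$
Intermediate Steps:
$c = 2$ ($c = \frac{1}{3} \cdot 6 = 2$)
$\frac{1}{Y{\left(-316,c \right)}} = \frac{1}{5 - -316} = \frac{1}{5 + 316} = \frac{1}{321}$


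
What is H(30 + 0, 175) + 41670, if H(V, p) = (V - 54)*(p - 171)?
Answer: 41574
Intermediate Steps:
H(V, p) = (-171 + p)*(-54 + V) (H(V, p) = (-54 + V)*(-171 + p) = (-171 + p)*(-54 + V))
H(30 + 0, 175) + 41670 = (9234 - 171*(30 + 0) - 54*175 + (30 + 0)*175) + 41670 = (9234 - 171*30 - 9450 + 30*175) + 41670 = (9234 - 5130 - 9450 + 5250) + 41670 = -96 + 41670 = 41574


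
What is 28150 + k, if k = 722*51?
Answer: 64972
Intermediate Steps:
k = 36822
28150 + k = 28150 + 36822 = 64972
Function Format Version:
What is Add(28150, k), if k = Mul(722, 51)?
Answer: 64972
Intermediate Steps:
k = 36822
Add(28150, k) = Add(28150, 36822) = 64972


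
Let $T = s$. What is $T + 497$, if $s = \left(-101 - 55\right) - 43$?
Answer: $298$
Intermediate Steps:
$s = -199$ ($s = -156 - 43 = -199$)
$T = -199$
$T + 497 = -199 + 497 = 298$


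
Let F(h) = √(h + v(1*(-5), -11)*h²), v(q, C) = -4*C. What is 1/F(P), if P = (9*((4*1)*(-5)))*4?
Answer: √158395/1900740 ≈ 0.00020939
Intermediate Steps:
P = -720 (P = (9*(4*(-5)))*4 = (9*(-20))*4 = -180*4 = -720)
F(h) = √(h + 44*h²) (F(h) = √(h + (-4*(-11))*h²) = √(h + 44*h²))
1/F(P) = 1/(√(-720*(1 + 44*(-720)))) = 1/(√(-720*(1 - 31680))) = 1/(√(-720*(-31679))) = 1/(√22808880) = 1/(12*√158395) = √158395/1900740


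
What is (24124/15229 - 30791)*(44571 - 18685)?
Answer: -12137738700290/15229 ≈ -7.9702e+8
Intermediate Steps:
(24124/15229 - 30791)*(44571 - 18685) = (24124*(1/15229) - 30791)*25886 = (24124/15229 - 30791)*25886 = -468892015/15229*25886 = -12137738700290/15229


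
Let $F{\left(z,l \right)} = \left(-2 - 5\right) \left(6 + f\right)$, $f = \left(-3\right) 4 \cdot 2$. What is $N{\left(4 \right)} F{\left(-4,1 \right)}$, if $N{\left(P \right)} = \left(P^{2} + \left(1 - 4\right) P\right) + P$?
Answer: $1008$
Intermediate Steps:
$f = -24$ ($f = \left(-12\right) 2 = -24$)
$N{\left(P \right)} = P^{2} - 2 P$ ($N{\left(P \right)} = \left(P^{2} - 3 P\right) + P = P^{2} - 2 P$)
$F{\left(z,l \right)} = 126$ ($F{\left(z,l \right)} = \left(-2 - 5\right) \left(6 - 24\right) = \left(-7\right) \left(-18\right) = 126$)
$N{\left(4 \right)} F{\left(-4,1 \right)} = 4 \left(-2 + 4\right) 126 = 4 \cdot 2 \cdot 126 = 8 \cdot 126 = 1008$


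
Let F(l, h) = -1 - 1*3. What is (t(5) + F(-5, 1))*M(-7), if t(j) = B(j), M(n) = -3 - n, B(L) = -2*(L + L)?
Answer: -96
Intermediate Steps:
F(l, h) = -4 (F(l, h) = -1 - 3 = -4)
B(L) = -4*L
t(j) = -4*j
(t(5) + F(-5, 1))*M(-7) = (-4*5 - 4)*(-3 - 1*(-7)) = (-20 - 4)*(-3 + 7) = -24*4 = -96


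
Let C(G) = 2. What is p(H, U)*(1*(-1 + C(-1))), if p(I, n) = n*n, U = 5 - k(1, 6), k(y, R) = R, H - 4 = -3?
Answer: 1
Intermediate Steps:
H = 1 (H = 4 - 3 = 1)
U = -1 (U = 5 - 1*6 = 5 - 6 = -1)
p(I, n) = n²
p(H, U)*(1*(-1 + C(-1))) = (-1)²*(1*(-1 + 2)) = 1*(1*1) = 1*1 = 1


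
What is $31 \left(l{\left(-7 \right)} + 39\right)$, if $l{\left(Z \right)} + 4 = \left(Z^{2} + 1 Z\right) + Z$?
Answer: $2170$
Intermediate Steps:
$l{\left(Z \right)} = -4 + Z^{2} + 2 Z$ ($l{\left(Z \right)} = -4 + \left(\left(Z^{2} + 1 Z\right) + Z\right) = -4 + \left(\left(Z^{2} + Z\right) + Z\right) = -4 + \left(\left(Z + Z^{2}\right) + Z\right) = -4 + \left(Z^{2} + 2 Z\right) = -4 + Z^{2} + 2 Z$)
$31 \left(l{\left(-7 \right)} + 39\right) = 31 \left(\left(-4 + \left(-7\right)^{2} + 2 \left(-7\right)\right) + 39\right) = 31 \left(\left(-4 + 49 - 14\right) + 39\right) = 31 \left(31 + 39\right) = 31 \cdot 70 = 2170$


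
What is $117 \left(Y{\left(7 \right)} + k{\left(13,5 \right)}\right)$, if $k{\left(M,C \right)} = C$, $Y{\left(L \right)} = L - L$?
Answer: $585$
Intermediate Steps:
$Y{\left(L \right)} = 0$
$117 \left(Y{\left(7 \right)} + k{\left(13,5 \right)}\right) = 117 \left(0 + 5\right) = 117 \cdot 5 = 585$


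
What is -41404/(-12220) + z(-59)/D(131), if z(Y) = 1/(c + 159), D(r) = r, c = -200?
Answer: 55592166/16408405 ≈ 3.3880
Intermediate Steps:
z(Y) = -1/41 (z(Y) = 1/(-200 + 159) = 1/(-41) = -1/41)
-41404/(-12220) + z(-59)/D(131) = -41404/(-12220) - 1/41/131 = -41404*(-1/12220) - 1/41*1/131 = 10351/3055 - 1/5371 = 55592166/16408405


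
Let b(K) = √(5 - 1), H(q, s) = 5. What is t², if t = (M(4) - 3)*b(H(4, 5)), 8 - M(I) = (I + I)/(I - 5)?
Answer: 676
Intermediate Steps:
b(K) = 2 (b(K) = √4 = 2)
M(I) = 8 - 2*I/(-5 + I) (M(I) = 8 - (I + I)/(I - 5) = 8 - 2*I/(-5 + I))
t = 26 (t = (2*(-20 + 3*4)/(-5 + 4) - 3)*2 = (2*(-20 + 12)/(-1) - 3)*2 = (2*(-1)*(-8) - 3)*2 = (16 - 3)*2 = 13*2 = 26)
t² = 26² = 676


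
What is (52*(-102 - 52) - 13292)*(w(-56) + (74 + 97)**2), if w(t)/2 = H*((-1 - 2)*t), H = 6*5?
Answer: -837537300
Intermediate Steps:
H = 30
w(t) = -180*t (w(t) = 2*(30*((-1 - 2)*t)) = 2*(30*(-3*t)) = 2*(-90*t) = -180*t)
(52*(-102 - 52) - 13292)*(w(-56) + (74 + 97)**2) = (52*(-102 - 52) - 13292)*(-180*(-56) + (74 + 97)**2) = (52*(-154) - 13292)*(10080 + 171**2) = (-8008 - 13292)*(10080 + 29241) = -21300*39321 = -837537300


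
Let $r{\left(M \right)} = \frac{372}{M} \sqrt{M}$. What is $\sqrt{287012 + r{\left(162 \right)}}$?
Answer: $\frac{\sqrt{2583108 + 186 \sqrt{2}}}{3} \approx 535.76$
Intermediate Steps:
$r{\left(M \right)} = \frac{372}{\sqrt{M}}$
$\sqrt{287012 + r{\left(162 \right)}} = \sqrt{287012 + \frac{372}{9 \sqrt{2}}} = \sqrt{287012 + 372 \frac{\sqrt{2}}{18}} = \sqrt{287012 + \frac{62 \sqrt{2}}{3}}$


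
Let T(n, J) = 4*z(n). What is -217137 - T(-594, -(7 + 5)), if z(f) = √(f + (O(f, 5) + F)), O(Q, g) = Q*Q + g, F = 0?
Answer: -217137 - 4*√352247 ≈ -2.1951e+5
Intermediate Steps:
O(Q, g) = g + Q² (O(Q, g) = Q² + g = g + Q²)
z(f) = √(5 + f + f²) (z(f) = √(f + ((5 + f²) + 0)) = √(f + (5 + f²)) = √(5 + f + f²))
T(n, J) = 4*√(5 + n + n²)
-217137 - T(-594, -(7 + 5)) = -217137 - 4*√(5 - 594 + (-594)²) = -217137 - 4*√(5 - 594 + 352836) = -217137 - 4*√352247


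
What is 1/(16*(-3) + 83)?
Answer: 1/35 ≈ 0.028571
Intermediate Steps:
1/(16*(-3) + 83) = 1/(-48 + 83) = 1/35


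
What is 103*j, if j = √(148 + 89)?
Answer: 103*√237 ≈ 1585.7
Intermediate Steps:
j = √237 ≈ 15.395
103*j = 103*√237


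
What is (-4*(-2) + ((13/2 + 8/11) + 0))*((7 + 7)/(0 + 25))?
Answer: 469/55 ≈ 8.5273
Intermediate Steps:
(-4*(-2) + ((13/2 + 8/11) + 0))*((7 + 7)/(0 + 25)) = (8 + ((13*(½) + 8*(1/11)) + 0))*(14/25) = (8 + ((13/2 + 8/11) + 0))*(14*(1/25)) = (8 + (159/22 + 0))*(14/25) = (8 + 159/22)*(14/25) = (335/22)*(14/25) = 469/55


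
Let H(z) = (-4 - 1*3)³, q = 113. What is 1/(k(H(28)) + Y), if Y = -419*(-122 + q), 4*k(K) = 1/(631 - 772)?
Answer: 564/2126843 ≈ 0.00026518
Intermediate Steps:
H(z) = -343 (H(z) = (-4 - 3)³ = (-7)³ = -343)
k(K) = -1/564 (k(K) = 1/(4*(631 - 772)) = (¼)/(-141) = (¼)*(-1/141) = -1/564)
Y = 3771 (Y = -419*(-122 + 113) = -419*(-9) = 3771)
1/(k(H(28)) + Y) = 1/(-1/564 + 3771) = 1/(2126843/564) = 564/2126843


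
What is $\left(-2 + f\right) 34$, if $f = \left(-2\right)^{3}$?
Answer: $-340$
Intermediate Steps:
$f = -8$
$\left(-2 + f\right) 34 = \left(-2 - 8\right) 34 = \left(-10\right) 34 = -340$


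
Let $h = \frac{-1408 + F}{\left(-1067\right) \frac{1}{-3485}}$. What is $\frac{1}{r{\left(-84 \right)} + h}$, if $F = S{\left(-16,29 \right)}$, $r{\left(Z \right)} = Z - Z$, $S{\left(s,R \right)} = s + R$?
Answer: $- \frac{1067}{4861575} \approx -0.00021948$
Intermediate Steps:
$S{\left(s,R \right)} = R + s$
$r{\left(Z \right)} = 0$
$F = 13$ ($F = 29 - 16 = 13$)
$h = - \frac{4861575}{1067}$ ($h = \frac{-1408 + 13}{\left(-1067\right) \frac{1}{-3485}} = - \frac{1395}{\left(-1067\right) \left(- \frac{1}{3485}\right)} = - \frac{1395}{\frac{1067}{3485}} = \left(-1395\right) \frac{3485}{1067} = - \frac{4861575}{1067} \approx -4556.3$)
$\frac{1}{r{\left(-84 \right)} + h} = \frac{1}{0 - \frac{4861575}{1067}} = \frac{1}{- \frac{4861575}{1067}} = - \frac{1067}{4861575}$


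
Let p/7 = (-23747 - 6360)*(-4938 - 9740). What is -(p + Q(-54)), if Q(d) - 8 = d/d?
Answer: -3093373831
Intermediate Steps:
Q(d) = 9 (Q(d) = 8 + d/d = 8 + 1 = 9)
p = 3093373822 (p = 7*((-23747 - 6360)*(-4938 - 9740)) = 7*(-30107*(-14678)) = 7*441910546 = 3093373822)
-(p + Q(-54)) = -(3093373822 + 9) = -1*3093373831 = -3093373831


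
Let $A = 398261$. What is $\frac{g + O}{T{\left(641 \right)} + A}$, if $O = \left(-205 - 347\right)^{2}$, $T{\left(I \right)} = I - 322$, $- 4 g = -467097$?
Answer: $\frac{561971}{531440} \approx 1.0574$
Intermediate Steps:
$g = \frac{467097}{4}$ ($g = \left(- \frac{1}{4}\right) \left(-467097\right) = \frac{467097}{4} \approx 1.1677 \cdot 10^{5}$)
$T{\left(I \right)} = -322 + I$ ($T{\left(I \right)} = I - 322 = -322 + I$)
$O = 304704$ ($O = \left(-552\right)^{2} = 304704$)
$\frac{g + O}{T{\left(641 \right)} + A} = \frac{\frac{467097}{4} + 304704}{\left(-322 + 641\right) + 398261} = \frac{1685913}{4 \left(319 + 398261\right)} = \frac{1685913}{4 \cdot 398580} = \frac{1685913}{4} \cdot \frac{1}{398580} = \frac{561971}{531440}$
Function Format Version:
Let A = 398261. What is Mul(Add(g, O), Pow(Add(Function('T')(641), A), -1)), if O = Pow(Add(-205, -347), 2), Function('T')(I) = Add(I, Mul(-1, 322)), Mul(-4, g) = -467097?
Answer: Rational(561971, 531440) ≈ 1.0574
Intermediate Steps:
g = Rational(467097, 4) (g = Mul(Rational(-1, 4), -467097) = Rational(467097, 4) ≈ 1.1677e+5)
Function('T')(I) = Add(-322, I) (Function('T')(I) = Add(I, -322) = Add(-322, I))
O = 304704 (O = Pow(-552, 2) = 304704)
Mul(Add(g, O), Pow(Add(Function('T')(641), A), -1)) = Mul(Add(Rational(467097, 4), 304704), Pow(Add(Add(-322, 641), 398261), -1)) = Mul(Rational(1685913, 4), Pow(Add(319, 398261), -1)) = Mul(Rational(1685913, 4), Pow(398580, -1)) = Mul(Rational(1685913, 4), Rational(1, 398580)) = Rational(561971, 531440)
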